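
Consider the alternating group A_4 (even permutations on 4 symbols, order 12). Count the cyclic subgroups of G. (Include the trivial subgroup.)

Group the elements of G by the cyclic subgroup they generate; each cyclic subgroup of order d accounts for φ(d) elements.
Cyclic subgroups by order — order 1: 1; order 2: 3; order 3: 4.
Total: 8.

8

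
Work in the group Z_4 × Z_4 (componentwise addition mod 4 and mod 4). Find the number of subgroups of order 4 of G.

|G| = 16 and 4 | 16, so subgroups of order 4 are possible by Lagrange.
The subgroups of order 4 are: {(0,0), (0,1), (0,2), (0,3)}; {(0,0), (0,2), (2,0), (2,2)}; {(0,0), (0,2), (2,1), (2,3)}; {(0,0), (1,0), (2,0), (3,0)}; … (7 in all).
So G has 7 subgroups of order 4.

7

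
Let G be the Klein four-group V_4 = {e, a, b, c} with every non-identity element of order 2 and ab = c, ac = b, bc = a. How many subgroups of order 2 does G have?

|G| = 4 and 2 | 4, so subgroups of order 2 are possible by Lagrange.
The subgroups of order 2 are: {e, a}; {e, b}; {e, c}.
So G has 3 subgroups of order 2.

3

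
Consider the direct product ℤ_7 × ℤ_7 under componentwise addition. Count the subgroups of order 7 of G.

8

|G| = 49 and 7 | 49, so subgroups of order 7 are possible by Lagrange.
The subgroups of order 7 are: {(0,0), (0,1), (0,2), (0,3), (0,4), (0,5), (0,6)}; {(0,0), (1,0), (2,0), (3,0), (4,0), (5,0), (6,0)}; {(0,0), (1,1), (2,2), (3,3), (4,4), (5,5), (6,6)}; {(0,0), (1,2), (2,4), (3,6), (4,1), (5,3), (6,5)}; … (8 in all).
So G has 8 subgroups of order 7.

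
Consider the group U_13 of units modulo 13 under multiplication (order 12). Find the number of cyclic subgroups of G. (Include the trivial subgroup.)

6

A cyclic subgroup of order d is generated by each of its φ(d) elements of order d, so the cyclic subgroups of order d number (#elements of order d)/φ(d).
Cyclic subgroups by order — order 1: 1; order 2: 1; order 3: 1; order 4: 1; order 6: 1; order 12: 1.
Total: 6.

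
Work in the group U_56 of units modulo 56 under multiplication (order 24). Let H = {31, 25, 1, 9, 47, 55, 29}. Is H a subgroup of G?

|H| = 7 does not divide |G| = 24, so by Lagrange H is not a subgroup.

No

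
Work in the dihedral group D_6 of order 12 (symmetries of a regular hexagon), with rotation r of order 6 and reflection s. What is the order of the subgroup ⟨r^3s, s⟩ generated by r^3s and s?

4

|⟨r^3s⟩| = 2 and |⟨s⟩| = 2, so |H| is a multiple of lcm(2, 2) = 2 and divides |G| = 12.
Closing under the operation: H = {e, r^3, s, r^3s}, so |H| = 4.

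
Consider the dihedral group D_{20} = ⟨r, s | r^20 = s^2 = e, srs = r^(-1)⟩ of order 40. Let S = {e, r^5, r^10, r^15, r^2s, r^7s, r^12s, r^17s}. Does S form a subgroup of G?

|S| = 8 divides |G| = 40, consistent with Lagrange.
S contains the identity, every element's inverse is in S, and S is closed under ·: it is a subgroup.

Yes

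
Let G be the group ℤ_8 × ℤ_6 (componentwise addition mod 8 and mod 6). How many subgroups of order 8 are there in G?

|G| = 48 and 8 | 48, so subgroups of order 8 are possible by Lagrange.
The subgroups of order 8 are: {(0,0), (0,3), (2,0), (2,3), (4,0), (4,3), (6,0), (6,3)}; {(0,0), (1,0), (2,0), (3,0), (4,0), (5,0), (6,0), (7,0)}; {(0,0), (1,3), (2,0), (3,3), (4,0), (5,3), (6,0), (7,3)}.
So G has 3 subgroups of order 8.

3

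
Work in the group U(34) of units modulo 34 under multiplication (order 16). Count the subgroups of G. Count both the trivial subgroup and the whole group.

|G| = 16, so by Lagrange every subgroup order divides 16. Divisors: 1, 2, 4, 8, 16.
Subgroups by order — order 1: 1; order 2: 1; order 4: 1; order 8: 1; order 16: 1.
Total: 1 + 1 + 1 + 1 + 1 = 5.

5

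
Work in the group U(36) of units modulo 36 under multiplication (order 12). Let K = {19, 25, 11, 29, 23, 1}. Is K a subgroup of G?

No

25 ∈ K but its inverse 13 ∉ K, so K is not a subgroup.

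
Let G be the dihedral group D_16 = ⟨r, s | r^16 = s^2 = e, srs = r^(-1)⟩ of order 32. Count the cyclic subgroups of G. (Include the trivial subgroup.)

A cyclic subgroup of order d is generated by each of its φ(d) elements of order d, so the cyclic subgroups of order d number (#elements of order d)/φ(d).
Cyclic subgroups by order — order 1: 1; order 2: 17; order 4: 1; order 8: 1; order 16: 1.
Total: 21.

21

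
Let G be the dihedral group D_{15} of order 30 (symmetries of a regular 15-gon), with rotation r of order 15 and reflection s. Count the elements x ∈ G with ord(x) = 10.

0

No element of G has order 10 (even though 10 | 30).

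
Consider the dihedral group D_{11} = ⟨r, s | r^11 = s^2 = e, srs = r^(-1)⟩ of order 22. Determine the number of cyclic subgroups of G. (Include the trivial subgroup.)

13

A cyclic subgroup of order d is generated by each of its φ(d) elements of order d, so the cyclic subgroups of order d number (#elements of order d)/φ(d).
Cyclic subgroups by order — order 1: 1; order 2: 11; order 11: 1.
Total: 13.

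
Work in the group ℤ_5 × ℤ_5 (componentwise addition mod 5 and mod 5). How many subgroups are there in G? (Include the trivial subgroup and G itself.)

|G| = 25, so by Lagrange every subgroup order divides 25. Divisors: 1, 5, 25.
Subgroups by order — order 1: 1; order 5: 6; order 25: 1.
Total: 1 + 6 + 1 = 8.

8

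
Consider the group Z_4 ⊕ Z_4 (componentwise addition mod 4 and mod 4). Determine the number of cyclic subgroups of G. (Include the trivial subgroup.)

Group the elements of G by the cyclic subgroup they generate; each cyclic subgroup of order d accounts for φ(d) elements.
Cyclic subgroups by order — order 1: 1; order 2: 3; order 4: 6.
Total: 10.

10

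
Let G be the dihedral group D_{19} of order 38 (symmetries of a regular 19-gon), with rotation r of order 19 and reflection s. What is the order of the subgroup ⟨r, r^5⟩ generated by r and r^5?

|⟨r⟩| = 19 and |⟨r^5⟩| = 19, so |H| is a multiple of lcm(19, 19) = 19 and divides |G| = 38.
Closing under the operation: H = {e, r, r^2, r^3, r^4, r^5, r^6, r^7, r^8, r^9, r^10, r^11, r^12, r^13, r^14, r^15, r^16, r^17, r^18}, so |H| = 19.

19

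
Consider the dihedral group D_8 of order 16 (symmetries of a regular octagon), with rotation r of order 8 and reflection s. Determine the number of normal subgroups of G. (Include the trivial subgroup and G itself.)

7

G has 19 subgroups. Checking conjugation-invariance by order — order 1: 1/1 normal; order 2: 1/9 normal; order 4: 1/5 normal; order 8: 3/3 normal; order 16: 1/1 normal.
Total normal subgroups: 7.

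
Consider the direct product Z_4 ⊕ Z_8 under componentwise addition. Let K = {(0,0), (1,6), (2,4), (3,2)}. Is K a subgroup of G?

|K| = 4 divides |G| = 32, consistent with Lagrange.
K contains the identity, every element's inverse is in K, and K is closed under +: it is a subgroup.
In fact K = ⟨(1,6)⟩.

Yes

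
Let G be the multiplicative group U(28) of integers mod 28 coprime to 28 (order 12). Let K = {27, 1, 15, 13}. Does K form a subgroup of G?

|K| = 4 divides |G| = 12, consistent with Lagrange.
K contains the identity, every element's inverse is in K, and K is closed under ·: it is a subgroup.

Yes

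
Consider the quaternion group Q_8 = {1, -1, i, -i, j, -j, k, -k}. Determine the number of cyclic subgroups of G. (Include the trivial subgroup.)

5

A cyclic subgroup of order d is generated by each of its φ(d) elements of order d, so the cyclic subgroups of order d number (#elements of order d)/φ(d).
Cyclic subgroups by order — order 1: 1; order 2: 1; order 4: 3.
Total: 5.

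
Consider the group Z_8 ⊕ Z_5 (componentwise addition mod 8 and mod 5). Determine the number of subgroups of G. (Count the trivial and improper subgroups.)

|G| = 40, so by Lagrange every subgroup order divides 40. Divisors: 1, 2, 4, 5, 8, 10, 20, 40.
Subgroups by order — order 1: 1; order 2: 1; order 4: 1; order 5: 1; order 8: 1; order 10: 1; order 20: 1; order 40: 1.
Total: 1 + 1 + 1 + 1 + 1 + 1 + 1 + 1 = 8.

8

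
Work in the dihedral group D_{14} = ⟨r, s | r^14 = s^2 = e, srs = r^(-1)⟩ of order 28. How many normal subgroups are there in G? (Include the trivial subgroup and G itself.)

7

G has 28 subgroups. Checking conjugation-invariance by order — order 1: 1/1 normal; order 2: 1/15 normal; order 4: 0/7 normal; order 7: 1/1 normal; order 14: 3/3 normal; order 28: 1/1 normal.
Total normal subgroups: 7.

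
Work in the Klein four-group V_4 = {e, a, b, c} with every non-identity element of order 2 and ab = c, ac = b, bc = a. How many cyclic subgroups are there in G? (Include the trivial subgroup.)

4

Group the elements of G by the cyclic subgroup they generate; each cyclic subgroup of order d accounts for φ(d) elements.
Cyclic subgroups by order — order 1: 1; order 2: 3.
Total: 4.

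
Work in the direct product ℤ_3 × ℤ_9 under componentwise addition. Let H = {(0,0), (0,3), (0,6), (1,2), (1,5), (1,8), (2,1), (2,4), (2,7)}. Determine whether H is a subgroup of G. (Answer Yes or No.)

Yes

|H| = 9 divides |G| = 27, consistent with Lagrange.
H contains the identity, every element's inverse is in H, and H is closed under +: it is a subgroup.
In fact H = ⟨(2,4)⟩.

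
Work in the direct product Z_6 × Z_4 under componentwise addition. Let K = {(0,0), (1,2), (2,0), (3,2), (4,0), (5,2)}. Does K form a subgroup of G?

Yes

|K| = 6 divides |G| = 24, consistent with Lagrange.
K contains the identity, every element's inverse is in K, and K is closed under +: it is a subgroup.
In fact K = ⟨(1,2)⟩.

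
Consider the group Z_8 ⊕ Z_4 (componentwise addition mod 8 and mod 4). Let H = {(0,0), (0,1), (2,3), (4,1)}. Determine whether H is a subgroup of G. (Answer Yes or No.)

No

(2,3) ∈ H but its inverse (6,1) ∉ H, so H is not a subgroup.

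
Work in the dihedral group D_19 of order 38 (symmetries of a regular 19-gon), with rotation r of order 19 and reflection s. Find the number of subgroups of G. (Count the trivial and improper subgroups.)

22

|G| = 38, so by Lagrange every subgroup order divides 38. Divisors: 1, 2, 19, 38.
Subgroups by order — order 1: 1; order 2: 19; order 19: 1; order 38: 1.
Total: 1 + 19 + 1 + 1 = 22.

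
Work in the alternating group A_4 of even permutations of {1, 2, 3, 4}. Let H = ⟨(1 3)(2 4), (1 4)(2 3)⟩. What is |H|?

|⟨(1 3)(2 4)⟩| = 2 and |⟨(1 4)(2 3)⟩| = 2, so |H| is a multiple of lcm(2, 2) = 2 and divides |G| = 12.
Closing under the operation: H = {e, (1 2)(3 4), (1 3)(2 4), (1 4)(2 3)}, so |H| = 4.

4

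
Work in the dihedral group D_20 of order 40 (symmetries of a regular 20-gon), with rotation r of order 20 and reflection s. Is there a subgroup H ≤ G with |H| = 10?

10 | 40. A subgroup of order 10 is {e, r^2, r^4, r^6, r^8, r^10, r^12, r^14, r^16, r^18}.

Yes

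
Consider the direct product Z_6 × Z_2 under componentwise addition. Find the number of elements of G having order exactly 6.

6

An element (a,b) has order lcm(ord(a), ord(b)); count pairs with lcm equal to 6.
Enumerating gives 6 such elements.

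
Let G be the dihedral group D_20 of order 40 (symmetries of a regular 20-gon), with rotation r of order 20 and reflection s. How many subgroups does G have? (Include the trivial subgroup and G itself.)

|G| = 40, so by Lagrange every subgroup order divides 40. Divisors: 1, 2, 4, 5, 8, 10, 20, 40.
Subgroups by order — order 1: 1; order 2: 21; order 4: 11; order 5: 1; order 8: 5; order 10: 5; order 20: 3; order 40: 1.
Total: 1 + 21 + 11 + 1 + 5 + 5 + 3 + 1 = 48.

48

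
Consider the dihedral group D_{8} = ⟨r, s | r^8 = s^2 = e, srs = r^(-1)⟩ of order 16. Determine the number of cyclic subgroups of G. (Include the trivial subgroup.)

Each element a generates a cyclic subgroup ⟨a⟩; distinct elements may generate the same one (a cyclic group of order d has φ(d) generators).
Cyclic subgroups by order — order 1: 1; order 2: 9; order 4: 1; order 8: 1.
Total: 12.

12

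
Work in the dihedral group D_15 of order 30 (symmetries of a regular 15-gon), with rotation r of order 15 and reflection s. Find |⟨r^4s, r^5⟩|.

|⟨r^4s⟩| = 2 and |⟨r^5⟩| = 3, so |H| is a multiple of lcm(2, 3) = 6 and divides |G| = 30.
Closing under the operation: H = {e, r^5, r^10, r^4s, r^9s, r^14s}, so |H| = 6.

6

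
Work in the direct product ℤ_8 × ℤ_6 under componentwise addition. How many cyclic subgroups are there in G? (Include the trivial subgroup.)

Each element a generates a cyclic subgroup ⟨a⟩; distinct elements may generate the same one (a cyclic group of order d has φ(d) generators).
Cyclic subgroups by order — order 1: 1; order 2: 3; order 3: 1; order 4: 2; order 6: 3; order 8: 2; order 12: 2; order 24: 2.
Total: 16.

16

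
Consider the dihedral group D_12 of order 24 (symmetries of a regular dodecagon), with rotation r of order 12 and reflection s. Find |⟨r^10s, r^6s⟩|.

6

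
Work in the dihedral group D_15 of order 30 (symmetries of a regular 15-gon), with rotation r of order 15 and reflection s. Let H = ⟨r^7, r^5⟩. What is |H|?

15

|⟨r^7⟩| = 15 and |⟨r^5⟩| = 3, so |H| is a multiple of lcm(15, 3) = 15 and divides |G| = 30.
Closing under the operation: H = {e, r, r^2, r^3, r^4, r^5, r^6, r^7, r^8, r^9, r^10, r^11, r^12, r^13, r^14}, so |H| = 15.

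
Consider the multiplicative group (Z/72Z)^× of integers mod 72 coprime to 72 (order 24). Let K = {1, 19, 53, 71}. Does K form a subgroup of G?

Yes

|K| = 4 divides |G| = 24, consistent with Lagrange.
K contains the identity, every element's inverse is in K, and K is closed under ·: it is a subgroup.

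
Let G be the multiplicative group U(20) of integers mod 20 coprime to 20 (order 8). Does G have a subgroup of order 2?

Yes

2 | 8. A subgroup of order 2 is {1, 11}.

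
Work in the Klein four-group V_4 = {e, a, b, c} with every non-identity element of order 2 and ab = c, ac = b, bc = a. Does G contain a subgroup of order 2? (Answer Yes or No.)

Yes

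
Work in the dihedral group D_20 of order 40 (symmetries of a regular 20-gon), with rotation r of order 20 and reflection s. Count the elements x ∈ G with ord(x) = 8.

0

No element of G has order 8 (even though 8 | 40).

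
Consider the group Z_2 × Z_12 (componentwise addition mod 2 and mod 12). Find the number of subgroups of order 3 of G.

1

|G| = 24 and 3 | 24, so subgroups of order 3 are possible by Lagrange.
The subgroups of order 3 are: {(0,0), (0,4), (0,8)}.
So G has 1 subgroup of order 3.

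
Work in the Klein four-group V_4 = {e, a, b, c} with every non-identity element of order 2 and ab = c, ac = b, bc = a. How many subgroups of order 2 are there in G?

3

|G| = 4 and 2 | 4, so subgroups of order 2 are possible by Lagrange.
The subgroups of order 2 are: {e, a}; {e, b}; {e, c}.
So G has 3 subgroups of order 2.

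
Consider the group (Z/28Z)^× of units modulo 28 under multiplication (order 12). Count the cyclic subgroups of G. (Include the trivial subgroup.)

8

Each element a generates a cyclic subgroup ⟨a⟩; distinct elements may generate the same one (a cyclic group of order d has φ(d) generators).
Cyclic subgroups by order — order 1: 1; order 2: 3; order 3: 1; order 6: 3.
Total: 8.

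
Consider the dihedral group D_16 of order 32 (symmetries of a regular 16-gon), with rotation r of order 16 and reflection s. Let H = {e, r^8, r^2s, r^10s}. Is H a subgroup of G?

Yes

|H| = 4 divides |G| = 32, consistent with Lagrange.
H contains the identity, every element's inverse is in H, and H is closed under ·: it is a subgroup.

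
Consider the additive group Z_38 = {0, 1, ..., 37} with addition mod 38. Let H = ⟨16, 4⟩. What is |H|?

19

|⟨16⟩| = 19 and |⟨4⟩| = 19, so |H| is a multiple of lcm(19, 19) = 19 and divides |G| = 38.
Closing under the operation: H = {0, 2, 4, 6, 8, 10, 12, 14, 16, 18, 20, 22, 24, 26, 28, 30, 32, 34, 36}, so |H| = 19.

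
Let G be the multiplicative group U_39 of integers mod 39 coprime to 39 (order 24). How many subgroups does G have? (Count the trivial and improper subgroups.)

16

|G| = 24, so by Lagrange every subgroup order divides 24. Divisors: 1, 2, 3, 4, 6, 8, 12, 24.
Subgroups by order — order 1: 1; order 2: 3; order 3: 1; order 4: 3; order 6: 3; order 8: 1; order 12: 3; order 24: 1.
Total: 1 + 3 + 1 + 3 + 3 + 1 + 3 + 1 = 16.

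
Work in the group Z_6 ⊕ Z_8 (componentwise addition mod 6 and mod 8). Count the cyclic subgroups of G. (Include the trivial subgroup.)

A cyclic subgroup of order d is generated by each of its φ(d) elements of order d, so the cyclic subgroups of order d number (#elements of order d)/φ(d).
Cyclic subgroups by order — order 1: 1; order 2: 3; order 3: 1; order 4: 2; order 6: 3; order 8: 2; order 12: 2; order 24: 2.
Total: 16.

16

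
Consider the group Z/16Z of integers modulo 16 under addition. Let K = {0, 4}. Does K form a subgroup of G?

No

4 ∈ K but its inverse 12 ∉ K, so K is not a subgroup.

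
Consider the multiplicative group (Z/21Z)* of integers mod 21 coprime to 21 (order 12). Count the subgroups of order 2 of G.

|G| = 12 and 2 | 12, so subgroups of order 2 are possible by Lagrange.
The subgroups of order 2 are: {1, 13}; {1, 20}; {1, 8}.
So G has 3 subgroups of order 2.

3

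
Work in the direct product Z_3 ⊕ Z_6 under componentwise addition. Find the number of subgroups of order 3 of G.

4

|G| = 18 and 3 | 18, so subgroups of order 3 are possible by Lagrange.
The subgroups of order 3 are: {(0,0), (0,2), (0,4)}; {(0,0), (1,0), (2,0)}; {(0,0), (1,2), (2,4)}; {(0,0), (1,4), (2,2)}.
So G has 4 subgroups of order 3.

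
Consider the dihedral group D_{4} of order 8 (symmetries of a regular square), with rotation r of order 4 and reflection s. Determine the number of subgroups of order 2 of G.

|G| = 8 and 2 | 8, so subgroups of order 2 are possible by Lagrange.
The subgroups of order 2 are: {e, r^2}; {e, r^2s}; {e, r^3s}; {e, rs}; … (5 in all).
So G has 5 subgroups of order 2.

5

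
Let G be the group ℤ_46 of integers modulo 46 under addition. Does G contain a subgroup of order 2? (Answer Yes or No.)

Yes

2 | 46. A subgroup of order 2 is {0, 23}.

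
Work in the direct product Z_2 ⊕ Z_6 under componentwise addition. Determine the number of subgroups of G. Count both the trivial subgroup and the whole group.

|G| = 12, so by Lagrange every subgroup order divides 12. Divisors: 1, 2, 3, 4, 6, 12.
Subgroups by order — order 1: 1; order 2: 3; order 3: 1; order 4: 1; order 6: 3; order 12: 1.
Total: 1 + 3 + 1 + 1 + 3 + 1 = 10.

10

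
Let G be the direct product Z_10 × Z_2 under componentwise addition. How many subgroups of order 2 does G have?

3

|G| = 20 and 2 | 20, so subgroups of order 2 are possible by Lagrange.
The subgroups of order 2 are: {(0,0), (0,1)}; {(0,0), (5,0)}; {(0,0), (5,1)}.
So G has 3 subgroups of order 2.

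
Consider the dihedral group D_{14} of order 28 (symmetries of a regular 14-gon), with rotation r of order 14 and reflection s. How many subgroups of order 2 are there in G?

|G| = 28 and 2 | 28, so subgroups of order 2 are possible by Lagrange.
The subgroups of order 2 are: {e, r^10s}; {e, r^11s}; {e, r^12s}; {e, r^13s}; … (15 in all).
So G has 15 subgroups of order 2.

15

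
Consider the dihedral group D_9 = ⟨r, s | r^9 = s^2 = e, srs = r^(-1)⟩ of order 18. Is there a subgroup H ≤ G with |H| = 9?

9 | 18. A subgroup of order 9 is {e, r, r^2, r^3, r^4, r^5, r^6, r^7, r^8}.

Yes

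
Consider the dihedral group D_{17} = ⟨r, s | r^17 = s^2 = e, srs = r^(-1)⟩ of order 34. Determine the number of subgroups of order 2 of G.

17

|G| = 34 and 2 | 34, so subgroups of order 2 are possible by Lagrange.
The subgroups of order 2 are: {e, r^10s}; {e, r^11s}; {e, r^12s}; {e, r^13s}; … (17 in all).
So G has 17 subgroups of order 2.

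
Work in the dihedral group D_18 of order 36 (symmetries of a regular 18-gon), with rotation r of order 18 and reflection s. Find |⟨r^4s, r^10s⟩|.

|⟨r^4s⟩| = 2 and |⟨r^10s⟩| = 2, so |H| is a multiple of lcm(2, 2) = 2 and divides |G| = 36.
Closing under the operation: H = {e, r^6, r^12, r^4s, r^10s, r^16s}, so |H| = 6.

6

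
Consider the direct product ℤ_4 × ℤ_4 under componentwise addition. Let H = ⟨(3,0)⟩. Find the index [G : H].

4

|⟨(3,0)⟩| = 4 and |G| = 16.
By Lagrange, [G : H] = |G|/|H| = 16/4 = 4.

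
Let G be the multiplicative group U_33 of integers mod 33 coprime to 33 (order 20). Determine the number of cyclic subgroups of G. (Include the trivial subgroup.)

Each element a generates a cyclic subgroup ⟨a⟩; distinct elements may generate the same one (a cyclic group of order d has φ(d) generators).
Cyclic subgroups by order — order 1: 1; order 2: 3; order 5: 1; order 10: 3.
Total: 8.

8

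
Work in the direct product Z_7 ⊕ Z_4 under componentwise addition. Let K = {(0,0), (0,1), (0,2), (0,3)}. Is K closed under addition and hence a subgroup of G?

Yes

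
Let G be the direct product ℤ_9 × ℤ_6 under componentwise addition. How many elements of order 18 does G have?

18

An element (a,b) has order lcm(ord(a), ord(b)); count pairs with lcm equal to 18.
Enumerating gives 18 such elements.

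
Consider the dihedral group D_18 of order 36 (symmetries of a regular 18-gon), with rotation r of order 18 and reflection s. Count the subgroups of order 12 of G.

3

|G| = 36 and 12 | 36, so subgroups of order 12 are possible by Lagrange.
The subgroups of order 12 are: {e, r^3, r^6, r^9, r^12, r^15, rs, r^4s, r^7s, r^10s, r^13s, r^16s}; {e, r^3, r^6, r^9, r^12, r^15, r^2s, r^5s, r^8s, r^11s, r^14s, r^17s}; {e, r^3, r^6, r^9, r^12, r^15, s, r^3s, r^6s, r^9s, r^12s, r^15s}.
So G has 3 subgroups of order 12.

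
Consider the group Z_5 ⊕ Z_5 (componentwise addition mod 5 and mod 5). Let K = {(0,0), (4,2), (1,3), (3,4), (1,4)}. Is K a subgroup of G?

No

(1,4) ∈ K but its inverse (4,1) ∉ K, so K is not a subgroup.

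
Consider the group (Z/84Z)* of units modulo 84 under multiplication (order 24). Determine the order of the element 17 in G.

6

Compute successive powers of 17 mod 84: 17, 37, 41, 25, 5, 1; 17^6 ≡ 1 (mod 84).
So |⟨17⟩| = 6.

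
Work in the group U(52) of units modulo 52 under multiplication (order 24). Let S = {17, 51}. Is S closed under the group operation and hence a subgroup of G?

No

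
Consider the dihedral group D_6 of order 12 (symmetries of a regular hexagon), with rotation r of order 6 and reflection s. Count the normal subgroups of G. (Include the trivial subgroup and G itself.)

7

G has 16 subgroups. Checking conjugation-invariance by order — order 1: 1/1 normal; order 2: 1/7 normal; order 3: 1/1 normal; order 4: 0/3 normal; order 6: 3/3 normal; order 12: 1/1 normal.
Total normal subgroups: 7.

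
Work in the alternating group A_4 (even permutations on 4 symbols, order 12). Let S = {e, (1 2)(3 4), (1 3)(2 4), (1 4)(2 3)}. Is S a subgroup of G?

|S| = 4 divides |G| = 12, consistent with Lagrange.
S contains the identity, every element's inverse is in S, and S is closed under ∘: it is a subgroup.

Yes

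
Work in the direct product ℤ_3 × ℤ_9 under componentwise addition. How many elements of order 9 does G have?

18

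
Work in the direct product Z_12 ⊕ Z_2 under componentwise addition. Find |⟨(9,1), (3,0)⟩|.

8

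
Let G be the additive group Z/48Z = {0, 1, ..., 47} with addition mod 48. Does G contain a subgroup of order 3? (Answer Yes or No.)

3 | 48. A subgroup of order 3 is {0, 16, 32}.

Yes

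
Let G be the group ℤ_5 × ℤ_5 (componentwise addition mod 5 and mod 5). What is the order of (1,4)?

5

The order of (1,4) in Z_5 × Z_5 is lcm(ord(1) in Z_5, ord(4) in Z_5).
ord(1) = 5 and ord(4) = 5, so |⟨(1,4)⟩| = lcm(5, 5) = 5.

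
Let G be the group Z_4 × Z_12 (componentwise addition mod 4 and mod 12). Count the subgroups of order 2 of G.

3

|G| = 48 and 2 | 48, so subgroups of order 2 are possible by Lagrange.
The subgroups of order 2 are: {(0,0), (0,6)}; {(0,0), (2,0)}; {(0,0), (2,6)}.
So G has 3 subgroups of order 2.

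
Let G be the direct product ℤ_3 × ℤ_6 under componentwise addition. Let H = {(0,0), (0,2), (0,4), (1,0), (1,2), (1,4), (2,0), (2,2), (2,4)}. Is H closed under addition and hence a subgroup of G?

Yes

|H| = 9 divides |G| = 18, consistent with Lagrange.
H contains the identity, every element's inverse is in H, and H is closed under +: it is a subgroup.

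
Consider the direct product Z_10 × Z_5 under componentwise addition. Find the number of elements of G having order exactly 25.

An element (a,b) has order lcm(ord(a), ord(b)); count pairs with lcm equal to 25.
Enumerating gives 0 such elements.

0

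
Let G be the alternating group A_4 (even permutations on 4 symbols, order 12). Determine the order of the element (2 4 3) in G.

3

Computing powers of (2 4 3): the smallest k with ((2 4 3))^k = e is k = 3.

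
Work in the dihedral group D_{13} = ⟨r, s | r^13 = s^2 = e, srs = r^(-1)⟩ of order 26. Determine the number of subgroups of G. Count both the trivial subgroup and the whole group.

16

|G| = 26, so by Lagrange every subgroup order divides 26. Divisors: 1, 2, 13, 26.
Subgroups by order — order 1: 1; order 2: 13; order 13: 1; order 26: 1.
Total: 1 + 13 + 1 + 1 = 16.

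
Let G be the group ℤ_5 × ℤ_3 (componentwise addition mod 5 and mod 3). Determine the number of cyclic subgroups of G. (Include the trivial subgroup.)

4

Each element a generates a cyclic subgroup ⟨a⟩; distinct elements may generate the same one (a cyclic group of order d has φ(d) generators).
Cyclic subgroups by order — order 1: 1; order 3: 1; order 5: 1; order 15: 1.
Total: 4.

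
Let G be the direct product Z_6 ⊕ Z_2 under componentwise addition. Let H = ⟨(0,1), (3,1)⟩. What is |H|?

|⟨(0,1)⟩| = 2 and |⟨(3,1)⟩| = 2, so |H| is a multiple of lcm(2, 2) = 2 and divides |G| = 12.
Closing under the operation: H = {(0,0), (0,1), (3,0), (3,1)}, so |H| = 4.

4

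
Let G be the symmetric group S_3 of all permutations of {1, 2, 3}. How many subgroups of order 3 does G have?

|G| = 6 and 3 | 6, so subgroups of order 3 are possible by Lagrange.
The subgroups of order 3 are: {e, (1 2 3), (1 3 2)}.
So G has 1 subgroup of order 3.

1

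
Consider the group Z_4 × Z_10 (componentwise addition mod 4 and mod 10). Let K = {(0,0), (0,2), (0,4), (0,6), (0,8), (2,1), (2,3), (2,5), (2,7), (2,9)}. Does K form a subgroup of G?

Yes

|K| = 10 divides |G| = 40, consistent with Lagrange.
K contains the identity, every element's inverse is in K, and K is closed under +: it is a subgroup.
In fact K = ⟨(2,1)⟩.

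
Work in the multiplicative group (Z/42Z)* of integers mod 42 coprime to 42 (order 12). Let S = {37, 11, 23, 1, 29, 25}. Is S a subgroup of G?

|S| = 6 divides |G| = 12, consistent with Lagrange.
S contains the identity, every element's inverse is in S, and S is closed under ·: it is a subgroup.
In fact S = ⟨23⟩.

Yes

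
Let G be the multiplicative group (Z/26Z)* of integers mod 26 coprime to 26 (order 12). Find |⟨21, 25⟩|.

4

|⟨21⟩| = 4 and |⟨25⟩| = 2, so |H| is a multiple of lcm(4, 2) = 4 and divides |G| = 12.
Closing under the operation: H = {1, 5, 21, 25}, so |H| = 4.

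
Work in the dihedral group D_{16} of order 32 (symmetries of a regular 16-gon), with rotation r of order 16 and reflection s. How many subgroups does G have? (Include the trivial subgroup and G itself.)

|G| = 32, so by Lagrange every subgroup order divides 32. Divisors: 1, 2, 4, 8, 16, 32.
Subgroups by order — order 1: 1; order 2: 17; order 4: 9; order 8: 5; order 16: 3; order 32: 1.
Total: 1 + 17 + 9 + 5 + 3 + 1 = 36.

36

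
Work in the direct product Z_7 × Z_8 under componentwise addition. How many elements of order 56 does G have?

24

An element (a,b) has order lcm(ord(a), ord(b)); count pairs with lcm equal to 56.
Enumerating gives 24 such elements.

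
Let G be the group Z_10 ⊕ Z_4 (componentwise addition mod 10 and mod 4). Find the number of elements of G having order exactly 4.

4

An element (a,b) has order lcm(ord(a), ord(b)); count pairs with lcm equal to 4.
Enumerating gives 4 such elements.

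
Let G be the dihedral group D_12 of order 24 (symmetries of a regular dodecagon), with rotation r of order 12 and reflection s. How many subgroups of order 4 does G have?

|G| = 24 and 4 | 24, so subgroups of order 4 are possible by Lagrange.
The subgroups of order 4 are: {e, r^6, r^4s, r^10s}; {e, r^6, r^5s, r^11s}; {e, r^6, r^2s, r^8s}; {e, r^3, r^6, r^9}; … (7 in all).
So G has 7 subgroups of order 4.

7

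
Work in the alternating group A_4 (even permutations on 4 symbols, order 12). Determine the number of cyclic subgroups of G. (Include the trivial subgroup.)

Each element a generates a cyclic subgroup ⟨a⟩; distinct elements may generate the same one (a cyclic group of order d has φ(d) generators).
Cyclic subgroups by order — order 1: 1; order 2: 3; order 3: 4.
Total: 8.

8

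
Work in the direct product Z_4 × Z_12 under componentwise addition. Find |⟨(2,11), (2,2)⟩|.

|⟨(2,11)⟩| = 12 and |⟨(2,2)⟩| = 6, so |H| is a multiple of lcm(12, 6) = 12 and divides |G| = 48.
Closing under the operation: H = {(0,0), (0,1), (0,2), (0,3), (0,4), (0,5), (0,6), (0,7), (0,8), (0,9), (0,10), (0,11), (2,0), (2,1), (2,2), (2,3), (2,4), (2,5), (2,6), (2,7), (2,8), (2,9), (2,10), (2,11)}, so |H| = 24.

24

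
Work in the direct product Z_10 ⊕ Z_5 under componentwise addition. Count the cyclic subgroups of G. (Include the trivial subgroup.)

14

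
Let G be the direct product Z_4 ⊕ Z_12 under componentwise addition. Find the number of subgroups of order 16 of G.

|G| = 48 and 16 | 48, so subgroups of order 16 are possible by Lagrange.
The subgroups of order 16 are: {(0,0), (0,3), (0,6), (0,9), (1,0), (1,3), (1,6), (1,9), (2,0), (2,3), (2,6), (2,9), (3,0), (3,3), (3,6), (3,9)}.
So G has 1 subgroup of order 16.

1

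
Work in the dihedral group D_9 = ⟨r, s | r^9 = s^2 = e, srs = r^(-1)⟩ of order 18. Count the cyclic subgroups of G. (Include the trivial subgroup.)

12

A cyclic subgroup of order d is generated by each of its φ(d) elements of order d, so the cyclic subgroups of order d number (#elements of order d)/φ(d).
Cyclic subgroups by order — order 1: 1; order 2: 9; order 3: 1; order 9: 1.
Total: 12.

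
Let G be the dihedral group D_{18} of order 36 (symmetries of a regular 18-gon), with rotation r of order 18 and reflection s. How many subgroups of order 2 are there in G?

19

|G| = 36 and 2 | 36, so subgroups of order 2 are possible by Lagrange.
The subgroups of order 2 are: {e, r^10s}; {e, r^11s}; {e, r^12s}; {e, r^13s}; … (19 in all).
So G has 19 subgroups of order 2.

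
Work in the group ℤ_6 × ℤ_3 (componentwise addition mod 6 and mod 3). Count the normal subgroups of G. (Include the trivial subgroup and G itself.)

12

G is abelian, so every subgroup is normal.
G has 12 subgroups in total, hence 12 normal subgroups.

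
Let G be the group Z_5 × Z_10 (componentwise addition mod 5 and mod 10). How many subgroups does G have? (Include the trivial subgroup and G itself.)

16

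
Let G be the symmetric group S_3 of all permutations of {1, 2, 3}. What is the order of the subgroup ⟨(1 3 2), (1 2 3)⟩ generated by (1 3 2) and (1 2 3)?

3

|⟨(1 3 2)⟩| = 3 and |⟨(1 2 3)⟩| = 3, so |H| is a multiple of lcm(3, 3) = 3 and divides |G| = 6.
Closing under the operation: H = {e, (1 2 3), (1 3 2)}, so |H| = 3.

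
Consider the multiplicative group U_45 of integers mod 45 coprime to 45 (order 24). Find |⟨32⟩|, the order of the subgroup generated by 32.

12

Compute successive powers of 32 mod 45: 32, 34, 8, 31, 2, 19, 23, 16, …; 32^12 ≡ 1 (mod 45).
So |⟨32⟩| = 12.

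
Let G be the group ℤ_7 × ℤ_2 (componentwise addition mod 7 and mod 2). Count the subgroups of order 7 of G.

|G| = 14 and 7 | 14, so subgroups of order 7 are possible by Lagrange.
The subgroups of order 7 are: {(0,0), (1,0), (2,0), (3,0), (4,0), (5,0), (6,0)}.
So G has 1 subgroup of order 7.

1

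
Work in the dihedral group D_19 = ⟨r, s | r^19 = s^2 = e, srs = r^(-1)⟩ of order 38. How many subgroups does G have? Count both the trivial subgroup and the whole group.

22

|G| = 38, so by Lagrange every subgroup order divides 38. Divisors: 1, 2, 19, 38.
Subgroups by order — order 1: 1; order 2: 19; order 19: 1; order 38: 1.
Total: 1 + 19 + 1 + 1 = 22.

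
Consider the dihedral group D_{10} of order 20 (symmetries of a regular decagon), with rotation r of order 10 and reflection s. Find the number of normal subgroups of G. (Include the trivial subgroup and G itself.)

G has 22 subgroups. Checking conjugation-invariance by order — order 1: 1/1 normal; order 2: 1/11 normal; order 4: 0/5 normal; order 5: 1/1 normal; order 10: 3/3 normal; order 20: 1/1 normal.
Total normal subgroups: 7.

7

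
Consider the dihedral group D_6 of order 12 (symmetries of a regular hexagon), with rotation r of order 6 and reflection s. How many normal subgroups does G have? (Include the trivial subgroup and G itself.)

7

G has 16 subgroups. Checking conjugation-invariance by order — order 1: 1/1 normal; order 2: 1/7 normal; order 3: 1/1 normal; order 4: 0/3 normal; order 6: 3/3 normal; order 12: 1/1 normal.
Total normal subgroups: 7.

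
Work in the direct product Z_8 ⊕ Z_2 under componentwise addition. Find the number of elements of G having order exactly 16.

0

An element (a,b) has order lcm(ord(a), ord(b)); count pairs with lcm equal to 16.
Enumerating gives 0 such elements.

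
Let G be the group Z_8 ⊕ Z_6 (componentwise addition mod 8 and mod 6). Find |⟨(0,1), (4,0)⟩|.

12

|⟨(0,1)⟩| = 6 and |⟨(4,0)⟩| = 2, so |H| is a multiple of lcm(6, 2) = 6 and divides |G| = 48.
Closing under the operation: H = {(0,0), (0,1), (0,2), (0,3), (0,4), (0,5), (4,0), (4,1), (4,2), (4,3), (4,4), (4,5)}, so |H| = 12.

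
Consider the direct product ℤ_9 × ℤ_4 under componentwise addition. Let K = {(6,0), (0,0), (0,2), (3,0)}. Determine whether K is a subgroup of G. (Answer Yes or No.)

No

Closure fails: (0,2) + (6,0) = (6,2) ∉ K. So K is not a subgroup.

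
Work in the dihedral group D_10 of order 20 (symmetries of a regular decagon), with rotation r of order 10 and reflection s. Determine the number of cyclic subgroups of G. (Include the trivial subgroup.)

14

A cyclic subgroup of order d is generated by each of its φ(d) elements of order d, so the cyclic subgroups of order d number (#elements of order d)/φ(d).
Cyclic subgroups by order — order 1: 1; order 2: 11; order 5: 1; order 10: 1.
Total: 14.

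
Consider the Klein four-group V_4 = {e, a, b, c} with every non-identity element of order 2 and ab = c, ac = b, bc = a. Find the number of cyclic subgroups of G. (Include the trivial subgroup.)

4

A cyclic subgroup of order d is generated by each of its φ(d) elements of order d, so the cyclic subgroups of order d number (#elements of order d)/φ(d).
Cyclic subgroups by order — order 1: 1; order 2: 3.
Total: 4.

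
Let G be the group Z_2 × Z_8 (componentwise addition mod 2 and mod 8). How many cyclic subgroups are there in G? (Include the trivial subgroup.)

A cyclic subgroup of order d is generated by each of its φ(d) elements of order d, so the cyclic subgroups of order d number (#elements of order d)/φ(d).
Cyclic subgroups by order — order 1: 1; order 2: 3; order 4: 2; order 8: 2.
Total: 8.

8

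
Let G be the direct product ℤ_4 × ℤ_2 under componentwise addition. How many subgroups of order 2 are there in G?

|G| = 8 and 2 | 8, so subgroups of order 2 are possible by Lagrange.
The subgroups of order 2 are: {(0,0), (0,1)}; {(0,0), (2,0)}; {(0,0), (2,1)}.
So G has 3 subgroups of order 2.

3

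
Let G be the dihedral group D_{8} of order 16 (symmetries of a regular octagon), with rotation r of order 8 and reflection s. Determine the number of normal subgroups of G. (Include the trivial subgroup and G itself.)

G has 19 subgroups. Checking conjugation-invariance by order — order 1: 1/1 normal; order 2: 1/9 normal; order 4: 1/5 normal; order 8: 3/3 normal; order 16: 1/1 normal.
Total normal subgroups: 7.

7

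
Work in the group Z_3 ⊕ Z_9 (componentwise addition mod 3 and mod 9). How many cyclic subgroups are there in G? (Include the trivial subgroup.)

8

Each element a generates a cyclic subgroup ⟨a⟩; distinct elements may generate the same one (a cyclic group of order d has φ(d) generators).
Cyclic subgroups by order — order 1: 1; order 3: 4; order 9: 3.
Total: 8.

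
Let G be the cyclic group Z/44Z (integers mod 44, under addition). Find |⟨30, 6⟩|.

22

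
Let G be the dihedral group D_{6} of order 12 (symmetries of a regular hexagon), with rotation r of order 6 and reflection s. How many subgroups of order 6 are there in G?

3

|G| = 12 and 6 | 12, so subgroups of order 6 are possible by Lagrange.
The subgroups of order 6 are: {e, r, r^2, r^3, r^4, r^5}; {e, r^2, r^4, s, r^2s, r^4s}; {e, r^2, r^4, rs, r^3s, r^5s}.
So G has 3 subgroups of order 6.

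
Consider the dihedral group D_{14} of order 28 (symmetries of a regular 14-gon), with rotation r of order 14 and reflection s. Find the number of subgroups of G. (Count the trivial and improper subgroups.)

28

|G| = 28, so by Lagrange every subgroup order divides 28. Divisors: 1, 2, 4, 7, 14, 28.
Subgroups by order — order 1: 1; order 2: 15; order 4: 7; order 7: 1; order 14: 3; order 28: 1.
Total: 1 + 15 + 7 + 1 + 3 + 1 = 28.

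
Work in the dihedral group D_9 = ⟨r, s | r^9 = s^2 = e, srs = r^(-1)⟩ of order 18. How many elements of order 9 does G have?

The elements of order 9 are: r, r^2, r^4, r^5, r^7, r^8.
That's 6.

6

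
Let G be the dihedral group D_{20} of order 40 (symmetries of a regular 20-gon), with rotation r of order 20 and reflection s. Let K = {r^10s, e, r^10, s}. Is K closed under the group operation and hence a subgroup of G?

Yes

|K| = 4 divides |G| = 40, consistent with Lagrange.
K contains the identity, every element's inverse is in K, and K is closed under ·: it is a subgroup.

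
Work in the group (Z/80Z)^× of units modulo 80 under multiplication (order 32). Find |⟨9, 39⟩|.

4

|⟨9⟩| = 2 and |⟨39⟩| = 2, so |H| is a multiple of lcm(2, 2) = 2 and divides |G| = 32.
Closing under the operation: H = {1, 9, 31, 39}, so |H| = 4.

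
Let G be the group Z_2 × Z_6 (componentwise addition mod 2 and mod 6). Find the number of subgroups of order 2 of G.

3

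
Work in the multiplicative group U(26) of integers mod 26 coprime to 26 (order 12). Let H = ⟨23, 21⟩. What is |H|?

|⟨23⟩| = 6 and |⟨21⟩| = 4, so |H| is a multiple of lcm(6, 4) = 12 and divides |G| = 12.
Closing {23, 21} under the group operation gives all of G, so |H| = 12.

12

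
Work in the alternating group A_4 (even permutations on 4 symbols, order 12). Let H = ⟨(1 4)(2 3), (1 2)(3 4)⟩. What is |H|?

|⟨(1 4)(2 3)⟩| = 2 and |⟨(1 2)(3 4)⟩| = 2, so |H| is a multiple of lcm(2, 2) = 2 and divides |G| = 12.
Closing under the operation: H = {e, (1 2)(3 4), (1 3)(2 4), (1 4)(2 3)}, so |H| = 4.

4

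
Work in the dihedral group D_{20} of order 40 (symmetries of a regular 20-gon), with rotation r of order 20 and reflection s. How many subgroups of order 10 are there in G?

5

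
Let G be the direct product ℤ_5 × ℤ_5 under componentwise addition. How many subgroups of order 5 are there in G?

|G| = 25 and 5 | 25, so subgroups of order 5 are possible by Lagrange.
The subgroups of order 5 are: {(0,0), (0,1), (0,2), (0,3), (0,4)}; {(0,0), (1,0), (2,0), (3,0), (4,0)}; {(0,0), (1,1), (2,2), (3,3), (4,4)}; {(0,0), (1,2), (2,4), (3,1), (4,3)}; … (6 in all).
So G has 6 subgroups of order 5.

6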